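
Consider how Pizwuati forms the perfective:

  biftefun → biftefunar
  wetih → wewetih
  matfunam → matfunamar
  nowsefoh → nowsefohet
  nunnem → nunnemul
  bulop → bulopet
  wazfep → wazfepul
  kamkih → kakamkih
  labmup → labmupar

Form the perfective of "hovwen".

hovwenul

"hovwen" has last vowel 'e'. The stems whose last vowel is 'e' (nunnem → nunnemul, wazfep → wazfepul) add -ul.
The other patterns: stems whose last vowel is 'o' add -et; stems whose last vowel is 'i' repeat the first consonant+vowel as a prefix; stems whose last vowel is 'a' or 'u' add -ar.
So hovwen → hovwenul.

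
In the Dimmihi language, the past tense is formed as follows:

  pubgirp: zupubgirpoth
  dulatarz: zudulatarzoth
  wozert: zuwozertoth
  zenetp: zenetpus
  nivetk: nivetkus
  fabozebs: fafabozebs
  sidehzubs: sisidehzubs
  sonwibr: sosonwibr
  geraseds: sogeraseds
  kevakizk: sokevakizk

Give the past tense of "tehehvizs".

sotehehvizs

"tehehvizs" has second-to-last letter 'z'. The one such stem in the data (kevakizk → sokevakizk) adds the prefix so-, so the same rule applies.
The other patterns: stems whose second-to-last letter is 'r' add zu- … -oth around the stem; stems whose second-to-last letter is 't' add -us; stems whose second-to-last letter is 'b' repeat the first consonant+vowel as a prefix.
So tehehvizs → sotehehvizs.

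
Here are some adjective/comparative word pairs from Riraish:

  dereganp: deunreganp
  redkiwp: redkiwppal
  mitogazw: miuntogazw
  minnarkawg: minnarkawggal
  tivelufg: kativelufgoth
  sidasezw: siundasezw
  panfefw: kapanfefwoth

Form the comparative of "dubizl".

duunbizl

"dubizl" has second-to-last letter 'z'. The stems whose second-to-last letter is 'z' (mitogazw → miuntogazw, sidasezw → siundasezw) insert -un- after the first vowel.
So dubizl → duunbizl.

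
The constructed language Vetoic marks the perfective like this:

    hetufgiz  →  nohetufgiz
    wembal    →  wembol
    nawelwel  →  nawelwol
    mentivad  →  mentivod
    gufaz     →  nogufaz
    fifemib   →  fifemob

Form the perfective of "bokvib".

bokvob

hetufgiz and fifemib both have last vowel 'i' yet inflect differently (nohetufgiz, fifemob), so the last vowel is not what conditions the rule; the final letter is.
"bokvib" ends in -b. The one such stem in the data (fifemib → fifemob) changes the last vowel to 'o' (as do mentivad, nawelwel), so the same rule applies.
So bokvib → bokvob.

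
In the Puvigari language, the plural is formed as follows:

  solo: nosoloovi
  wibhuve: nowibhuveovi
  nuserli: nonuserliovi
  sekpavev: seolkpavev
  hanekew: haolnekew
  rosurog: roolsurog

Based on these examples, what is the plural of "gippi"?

nogippiovi

"gippi" ends in a vowel. The stems ending in a vowel (solo → nosoloovi, wibhuve → nowibhuveovi, nuserli → nonuserliovi) add no- … -ovi around the stem.
The other pattern: stems ending in a consonant insert -ol- after the first vowel.
So gippi → nogippiovi.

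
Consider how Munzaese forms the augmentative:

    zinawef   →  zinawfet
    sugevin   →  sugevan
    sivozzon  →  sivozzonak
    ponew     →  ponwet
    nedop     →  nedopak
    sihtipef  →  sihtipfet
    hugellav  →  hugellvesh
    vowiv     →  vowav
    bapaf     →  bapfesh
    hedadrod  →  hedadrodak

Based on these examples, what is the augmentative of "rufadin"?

"rufadin" has last vowel 'i'. The stems whose last vowel is 'i' (sugevin → sugevan, vowiv → vowav) change the last vowel to 'a'.
The other patterns: stems whose last vowel is 'a' delete the last vowel and add -esh; stems whose last vowel is 'o' add -ak; stems whose last vowel is 'e' delete the last vowel and add -et.
So rufadin → rufadan.

rufadan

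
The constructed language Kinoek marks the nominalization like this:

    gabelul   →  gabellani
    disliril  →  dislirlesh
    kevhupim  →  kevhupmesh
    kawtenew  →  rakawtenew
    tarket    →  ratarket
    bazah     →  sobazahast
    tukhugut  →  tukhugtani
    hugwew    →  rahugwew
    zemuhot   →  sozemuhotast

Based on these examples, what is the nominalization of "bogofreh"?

"bogofreh" has last vowel 'e'. The stems whose last vowel is 'e' (hugwew → rahugwew, kawtenew → rakawtenew, tarket → ratarket) add the prefix ra-.
The other patterns: stems whose last vowel is 'i' delete the last vowel and add -esh; stems whose last vowel is 'a' or 'o' add so- … -ast around the stem; stems whose last vowel is 'u' delete the last vowel and add -ani.
So bogofreh → rabogofreh.

rabogofreh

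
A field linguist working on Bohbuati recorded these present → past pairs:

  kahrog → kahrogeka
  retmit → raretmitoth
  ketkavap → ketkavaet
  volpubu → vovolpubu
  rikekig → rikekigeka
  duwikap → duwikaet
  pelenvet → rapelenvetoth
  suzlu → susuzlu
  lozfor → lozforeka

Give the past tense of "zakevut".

razakevutoth

rikekig and retmit both have last vowel 'i' yet inflect differently (rikekigeka, raretmitoth), so the last vowel is not what conditions the rule; the final letter is.
"zakevut" ends in -t. The stems ending in -t (pelenvet → rapelenvetoth, retmit → raretmitoth) add ra- … -oth around the stem.
The other patterns: stems ending in -g or -r add -eka; stems ending in -p drop the final letter and add -et; stems ending in -u repeat the first consonant+vowel as a prefix.
So zakevut → razakevutoth.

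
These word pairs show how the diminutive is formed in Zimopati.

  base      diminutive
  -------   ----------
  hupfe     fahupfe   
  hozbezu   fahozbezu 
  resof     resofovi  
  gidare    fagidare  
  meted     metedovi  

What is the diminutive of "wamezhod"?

meted and hupfe both have last vowel 'e' yet inflect differently (metedovi, fahupfe), so the last vowel is not what conditions the rule; whether the stem ends in a vowel or a consonant is.
"wamezhod" ends in a consonant. The stems ending in a consonant (resof → resofovi, meted → metedovi) add -ovi.
So wamezhod → wamezhodovi.

wamezhodovi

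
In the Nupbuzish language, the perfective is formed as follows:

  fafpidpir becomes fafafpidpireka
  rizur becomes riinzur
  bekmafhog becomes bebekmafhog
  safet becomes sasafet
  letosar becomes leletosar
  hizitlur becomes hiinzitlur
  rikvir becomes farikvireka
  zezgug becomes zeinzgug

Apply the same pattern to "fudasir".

fafudasireka

rikvir and hizitlur both end in -r yet inflect differently (farikvireka, hiinzitlur), so the final letter is not what conditions the rule; the last vowel is.
"fudasir" has last vowel 'i'. The stems whose last vowel is 'i' (rikvir → farikvireka, fafpidpir → fafafpidpireka) add fa- … -eka around the stem.
So fudasir → fafudasireka.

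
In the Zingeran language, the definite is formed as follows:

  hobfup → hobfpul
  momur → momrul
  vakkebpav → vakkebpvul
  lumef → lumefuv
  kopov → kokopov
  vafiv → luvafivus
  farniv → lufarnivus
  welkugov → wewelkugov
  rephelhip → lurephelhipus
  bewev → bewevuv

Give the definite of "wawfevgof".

farniv and kopov both end in -v yet inflect differently (lufarnivus, kokopov), so the final letter is not what conditions the rule; the last vowel is.
"wawfevgof" has last vowel 'o'. The stems whose last vowel is 'o' (kopov → kokopov, welkugov → wewelkugov) repeat the first consonant+vowel as a prefix.
So wawfevgof → wawawfevgof.

wawawfevgof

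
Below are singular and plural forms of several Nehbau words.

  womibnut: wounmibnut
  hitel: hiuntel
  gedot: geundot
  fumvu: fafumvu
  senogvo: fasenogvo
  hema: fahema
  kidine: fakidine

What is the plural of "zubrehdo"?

fazubrehdo

"zubrehdo" ends in a vowel. The stems ending in a vowel (fumvu → fafumvu, senogvo → fasenogvo, hema → fahema) add the prefix fa-.
The other pattern: stems ending in a consonant insert -un- after the first vowel.
So zubrehdo → fazubrehdo.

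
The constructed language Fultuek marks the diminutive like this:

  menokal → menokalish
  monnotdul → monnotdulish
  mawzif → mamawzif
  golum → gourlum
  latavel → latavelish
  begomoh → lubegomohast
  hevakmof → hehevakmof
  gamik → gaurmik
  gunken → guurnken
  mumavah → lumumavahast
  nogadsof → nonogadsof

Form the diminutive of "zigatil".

zigatilish

menokal and mumavah both have last vowel 'a' yet inflect differently (menokalish, lumumavahast), so the last vowel is not what conditions the rule; the final letter is.
"zigatil" ends in -l. The stems ending in -l (monnotdul → monnotdulish, menokal → menokalish, latavel → latavelish) add -ish.
So zigatil → zigatilish.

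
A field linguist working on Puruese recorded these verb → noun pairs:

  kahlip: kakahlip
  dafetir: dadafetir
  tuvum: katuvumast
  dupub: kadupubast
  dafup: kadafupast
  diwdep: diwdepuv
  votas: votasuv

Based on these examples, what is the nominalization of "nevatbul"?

"nevatbul" has last vowel 'u'. The stems whose last vowel is 'u' (tuvum → katuvumast, dupub → kadupubast, dafup → kadafupast) add ka- … -ast around the stem.
The other patterns: stems whose last vowel is 'i' repeat the first consonant+vowel as a prefix; stems whose last vowel is 'a' or 'e' add -uv.
So nevatbul → kanevatbulast.

kanevatbulast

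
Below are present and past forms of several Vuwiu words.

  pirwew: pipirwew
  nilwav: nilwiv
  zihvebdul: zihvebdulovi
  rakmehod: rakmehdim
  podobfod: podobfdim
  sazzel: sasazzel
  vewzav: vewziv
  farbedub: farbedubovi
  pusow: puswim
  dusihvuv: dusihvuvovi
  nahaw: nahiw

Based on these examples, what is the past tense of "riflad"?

riflid

pusow and pirwew both end in -w yet inflect differently (puswim, pipirwew), so the final letter is not what conditions the rule; the last vowel is.
"riflad" has last vowel 'a'. The stems whose last vowel is 'a' (nilwav → nilwiv, vewzav → vewziv, nahaw → nahiw) change the last vowel to 'i'.
The other patterns: stems whose last vowel is 'o' delete the last vowel and add -im; stems whose last vowel is 'u' add -ovi; stems whose last vowel is 'e' repeat the first consonant+vowel as a prefix.
So riflad → riflid.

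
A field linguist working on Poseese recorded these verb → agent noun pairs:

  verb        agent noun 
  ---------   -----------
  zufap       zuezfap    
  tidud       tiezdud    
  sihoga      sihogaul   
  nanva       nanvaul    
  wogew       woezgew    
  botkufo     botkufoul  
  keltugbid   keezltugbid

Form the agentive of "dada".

dadaul

"dada" ends in a vowel. The stems ending in a vowel (nanva → nanvaul, sihoga → sihogaul, botkufo → botkufoul) add -ul.
The other pattern: stems ending in a consonant insert -ez- after the first vowel.
So dada → dadaul.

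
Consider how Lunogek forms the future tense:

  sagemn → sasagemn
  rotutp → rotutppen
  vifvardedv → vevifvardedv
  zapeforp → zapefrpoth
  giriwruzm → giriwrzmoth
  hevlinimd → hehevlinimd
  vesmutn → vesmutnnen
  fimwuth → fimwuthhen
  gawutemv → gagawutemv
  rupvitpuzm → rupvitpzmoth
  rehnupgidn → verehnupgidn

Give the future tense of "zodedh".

"zodedh" has second-to-last letter 'd'. The stems whose second-to-last letter is 'd' (rehnupgidn → verehnupgidn, vifvardedv → vevifvardedv) add the prefix ve-.
The other patterns: stems whose second-to-last letter is 't' double the final consonant and add -en; stems whose second-to-last letter is 'm' repeat the first consonant+vowel as a prefix; stems whose second-to-last letter is 'r' or 'z' delete the last vowel and add -oth.
So zodedh → vezodedh.

vezodedh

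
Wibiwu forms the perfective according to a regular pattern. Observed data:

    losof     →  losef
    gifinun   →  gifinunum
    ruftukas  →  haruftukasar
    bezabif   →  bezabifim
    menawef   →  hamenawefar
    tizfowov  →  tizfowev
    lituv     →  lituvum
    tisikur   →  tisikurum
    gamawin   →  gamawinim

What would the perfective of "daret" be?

hadaretar

bezabif and losof both end in -f yet inflect differently (bezabifim, losef), so the final letter is not what conditions the rule; the last vowel is.
"daret" has last vowel 'e'. The one such stem in the data (menawef → hamenawefar) adds ha- … -ar around the stem, so the same rule applies.
So daret → hadaretar.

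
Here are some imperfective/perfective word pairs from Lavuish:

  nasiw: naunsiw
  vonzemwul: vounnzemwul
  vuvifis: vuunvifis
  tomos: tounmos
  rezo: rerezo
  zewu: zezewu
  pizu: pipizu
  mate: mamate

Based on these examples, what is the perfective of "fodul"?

tomos and rezo both have last vowel 'o' yet inflect differently (tounmos, rerezo), so the last vowel is not what conditions the rule; whether the stem ends in a vowel or a consonant is.
"fodul" ends in a consonant. The stems ending in a consonant (nasiw → naunsiw, vonzemwul → vounnzemwul, vuvifis → vuunvifis) insert -un- after the first vowel.
The other pattern: stems ending in a vowel repeat the first consonant+vowel as a prefix.
So fodul → foundul.

foundul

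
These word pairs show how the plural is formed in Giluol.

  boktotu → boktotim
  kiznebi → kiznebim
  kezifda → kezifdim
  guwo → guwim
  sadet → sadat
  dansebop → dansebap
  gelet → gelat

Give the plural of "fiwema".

fiwemim

guwo and dansebop both have last vowel 'o' yet inflect differently (guwim, dansebap), so the last vowel is not what conditions the rule; whether the stem ends in a vowel or a consonant is.
"fiwema" ends in a vowel. The stems ending in a vowel (boktotu → boktotim, kiznebi → kiznebim, kezifda → kezifdim) drop the final letter and add -im.
So fiwema → fiwemim.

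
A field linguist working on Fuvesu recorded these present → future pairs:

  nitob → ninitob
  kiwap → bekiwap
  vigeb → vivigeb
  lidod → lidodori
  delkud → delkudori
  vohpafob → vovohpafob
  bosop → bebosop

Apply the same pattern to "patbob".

papatbob

nitob and lidod both have last vowel 'o' yet inflect differently (ninitob, lidodori), so the last vowel is not what conditions the rule; the final letter is.
"patbob" ends in -b. The stems ending in -b (nitob → ninitob, vigeb → vivigeb, vohpafob → vovohpafob) repeat the first consonant+vowel as a prefix.
So patbob → papatbob.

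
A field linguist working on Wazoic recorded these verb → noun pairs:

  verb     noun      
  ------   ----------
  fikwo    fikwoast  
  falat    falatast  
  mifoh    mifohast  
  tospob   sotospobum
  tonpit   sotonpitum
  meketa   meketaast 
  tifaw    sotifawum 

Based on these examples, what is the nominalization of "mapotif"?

mapotifast

tonpit and falat both end in -t yet inflect differently (sotonpitum, falatast), so the final letter is not what conditions the rule; the first letter is.
"mapotif" begins with m-. The stems beginning with m- (mifoh → mifohast, meketa → meketaast) add -ast.
The other pattern: stems beginning with t- add so- … -um around the stem.
So mapotif → mapotifast.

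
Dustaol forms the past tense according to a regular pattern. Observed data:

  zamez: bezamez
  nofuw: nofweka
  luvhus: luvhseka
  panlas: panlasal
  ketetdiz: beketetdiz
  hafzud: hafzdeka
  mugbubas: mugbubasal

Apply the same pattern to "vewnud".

luvhus and mugbubas both end in -s yet inflect differently (luvhseka, mugbubasal), so the final letter is not what conditions the rule; the last vowel is.
"vewnud" has last vowel 'u'. The stems whose last vowel is 'u' (luvhus → luvhseka, nofuw → nofweka, hafzud → hafzdeka) delete the last vowel and add -eka.
The other patterns: stems whose last vowel is 'a' add -al; stems whose last vowel is 'e' or 'i' add the prefix be-.
So vewnud → vewndeka.

vewndeka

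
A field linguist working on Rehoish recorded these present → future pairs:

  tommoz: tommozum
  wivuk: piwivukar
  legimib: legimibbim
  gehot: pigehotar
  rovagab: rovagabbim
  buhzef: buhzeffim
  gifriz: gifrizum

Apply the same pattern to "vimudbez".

gehot and tommoz both have last vowel 'o' yet inflect differently (pigehotar, tommozum), so the last vowel is not what conditions the rule; the final letter is.
"vimudbez" ends in -z. The stems ending in -z (tommoz → tommozum, gifriz → gifrizum) add -um.
So vimudbez → vimudbezum.

vimudbezum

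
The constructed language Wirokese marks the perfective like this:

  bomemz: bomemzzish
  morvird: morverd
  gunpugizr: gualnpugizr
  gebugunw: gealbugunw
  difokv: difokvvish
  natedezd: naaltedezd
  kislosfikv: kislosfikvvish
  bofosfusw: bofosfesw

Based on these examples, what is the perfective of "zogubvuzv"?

zoalgubvuzv

"zogubvuzv" has second-to-last letter 'z'. The stems whose second-to-last letter is 'z' (gunpugizr → gualnpugizr, natedezd → naaltedezd) insert -al- after the first vowel.
So zogubvuzv → zoalgubvuzv.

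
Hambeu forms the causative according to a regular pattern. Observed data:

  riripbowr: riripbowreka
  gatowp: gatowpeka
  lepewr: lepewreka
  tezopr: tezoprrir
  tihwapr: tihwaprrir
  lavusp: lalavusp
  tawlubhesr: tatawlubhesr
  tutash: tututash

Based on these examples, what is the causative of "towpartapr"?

"towpartapr" has second-to-last letter 'p'. The stems whose second-to-last letter is 'p' (tezopr → tezoprrir, tihwapr → tihwaprrir) double the final consonant and add -ir.
The other patterns: stems whose second-to-last letter is 'w' add -eka; stems whose second-to-last letter is 's' repeat the first consonant+vowel as a prefix.
So towpartapr → towpartaprrir.

towpartaprrir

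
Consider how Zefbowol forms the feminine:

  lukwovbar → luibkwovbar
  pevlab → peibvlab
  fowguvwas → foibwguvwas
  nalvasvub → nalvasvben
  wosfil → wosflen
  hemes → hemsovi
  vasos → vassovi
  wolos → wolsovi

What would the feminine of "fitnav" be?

fiibtnav

pevlab and nalvasvub both end in -b yet inflect differently (peibvlab, nalvasvben), so the final letter is not what conditions the rule; the last vowel is.
"fitnav" has last vowel 'a'. The stems whose last vowel is 'a' (lukwovbar → luibkwovbar, pevlab → peibvlab, fowguvwas → foibwguvwas) insert -ib- after the first vowel.
The other patterns: stems whose last vowel is 'i' or 'u' delete the last vowel and add -en; stems whose last vowel is 'e' or 'o' delete the last vowel and add -ovi.
So fitnav → fiibtnav.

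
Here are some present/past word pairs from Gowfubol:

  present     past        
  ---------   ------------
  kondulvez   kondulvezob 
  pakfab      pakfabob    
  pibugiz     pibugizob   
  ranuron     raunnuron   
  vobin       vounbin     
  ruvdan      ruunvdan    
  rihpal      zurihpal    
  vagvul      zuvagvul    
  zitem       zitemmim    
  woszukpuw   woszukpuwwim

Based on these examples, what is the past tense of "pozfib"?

pibugiz and vobin both have last vowel 'i' yet inflect differently (pibugizob, vounbin), so the last vowel is not what conditions the rule; the final letter is.
"pozfib" ends in -b. The one such stem in the data (pakfab → pakfabob) adds -ob, so the same rule applies.
So pozfib → pozfibob.

pozfibob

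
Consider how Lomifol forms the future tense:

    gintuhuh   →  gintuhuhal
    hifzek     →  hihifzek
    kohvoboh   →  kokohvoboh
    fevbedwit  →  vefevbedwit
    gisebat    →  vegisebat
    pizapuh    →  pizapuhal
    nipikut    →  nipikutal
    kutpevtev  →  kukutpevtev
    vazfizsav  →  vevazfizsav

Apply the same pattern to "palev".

nipikut and fevbedwit both end in -t yet inflect differently (nipikutal, vefevbedwit), so the final letter is not what conditions the rule; the last vowel is.
"palev" has last vowel 'e'. The stems whose last vowel is 'e' (hifzek → hihifzek, kutpevtev → kukutpevtev) repeat the first consonant+vowel as a prefix.
So palev → papalev.

papalev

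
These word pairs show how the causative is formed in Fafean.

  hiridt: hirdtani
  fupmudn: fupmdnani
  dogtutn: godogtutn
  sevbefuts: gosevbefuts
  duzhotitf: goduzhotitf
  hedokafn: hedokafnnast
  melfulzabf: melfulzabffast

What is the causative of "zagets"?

gozagets

"zagets" has second-to-last letter 't'. The stems whose second-to-last letter is 't' (dogtutn → godogtutn, sevbefuts → gosevbefuts, duzhotitf → goduzhotitf) add the prefix go-.
So zagets → gozagets.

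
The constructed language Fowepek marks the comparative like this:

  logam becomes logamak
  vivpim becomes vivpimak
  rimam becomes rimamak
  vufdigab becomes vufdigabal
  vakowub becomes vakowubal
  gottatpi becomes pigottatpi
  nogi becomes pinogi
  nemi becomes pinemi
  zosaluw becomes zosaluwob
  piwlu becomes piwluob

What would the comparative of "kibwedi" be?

"kibwedi" ends in -i. The stems ending in -i (gottatpi → pigottatpi, nogi → pinogi, nemi → pinemi) add the prefix pi-.
So kibwedi → pikibwedi.

pikibwedi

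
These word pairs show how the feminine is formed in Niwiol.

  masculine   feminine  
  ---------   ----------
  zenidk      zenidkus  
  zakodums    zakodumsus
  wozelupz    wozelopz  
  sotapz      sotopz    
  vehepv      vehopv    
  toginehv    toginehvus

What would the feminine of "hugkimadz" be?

hugkimadzus

"hugkimadz" has second-to-last letter 'd'. The one such stem in the data (zenidk → zenidkus) adds -us, so the same rule applies.
So hugkimadz → hugkimadzus.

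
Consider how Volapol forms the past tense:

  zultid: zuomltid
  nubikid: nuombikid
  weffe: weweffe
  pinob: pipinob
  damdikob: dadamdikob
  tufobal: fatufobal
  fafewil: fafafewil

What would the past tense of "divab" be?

didivab

"divab" ends in -b. The stems ending in -b (pinob → pipinob, damdikob → dadamdikob) repeat the first consonant+vowel as a prefix.
The other patterns: stems ending in -d insert -om- after the first vowel; stems ending in -l add the prefix fa-.
So divab → didivab.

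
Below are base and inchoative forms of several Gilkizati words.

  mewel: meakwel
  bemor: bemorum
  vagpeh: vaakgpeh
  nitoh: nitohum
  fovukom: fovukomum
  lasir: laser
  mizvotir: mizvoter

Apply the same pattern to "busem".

buaksem

nitoh and vagpeh both end in -h yet inflect differently (nitohum, vaakgpeh), so the final letter is not what conditions the rule; the last vowel is.
"busem" has last vowel 'e'. The stems whose last vowel is 'e' (vagpeh → vaakgpeh, mewel → meakwel) insert -ak- after the first vowel.
The other patterns: stems whose last vowel is 'o' add -um; stems whose last vowel is 'i' change the last vowel to 'e'.
So busem → buaksem.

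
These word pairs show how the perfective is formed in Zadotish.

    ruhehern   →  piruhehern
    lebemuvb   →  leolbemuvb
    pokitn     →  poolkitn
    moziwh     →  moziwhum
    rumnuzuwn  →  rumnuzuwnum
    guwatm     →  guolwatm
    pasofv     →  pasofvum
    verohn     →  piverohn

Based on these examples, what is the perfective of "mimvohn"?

pimimvohn

rumnuzuwn and ruhehern both end in -n yet inflect differently (rumnuzuwnum, piruhehern), so the final letter is not what conditions the rule; the second-to-last letter is.
"mimvohn" has second-to-last letter 'h'. The one such stem in the data (verohn → piverohn) adds the prefix pi-, so the same rule applies.
The other patterns: stems whose second-to-last letter is 'f' or 'w' add -um; stems whose second-to-last letter is 't' or 'v' insert -ol- after the first vowel.
So mimvohn → pimimvohn.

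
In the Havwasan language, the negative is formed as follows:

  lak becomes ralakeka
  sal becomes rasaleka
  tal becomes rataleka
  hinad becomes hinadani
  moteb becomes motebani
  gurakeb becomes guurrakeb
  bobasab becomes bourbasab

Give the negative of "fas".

moteb and gurakeb both end in -b yet inflect differently (motebani, guurrakeb), so the final letter is not what conditions the rule; the number of vowels is.
"fas" has 1 vowel. The stems with 1 vowel (lak → ralakeka, sal → rasaleka, tal → rataleka) add ra- … -eka around the stem.
So fas → rafaseka.

rafaseka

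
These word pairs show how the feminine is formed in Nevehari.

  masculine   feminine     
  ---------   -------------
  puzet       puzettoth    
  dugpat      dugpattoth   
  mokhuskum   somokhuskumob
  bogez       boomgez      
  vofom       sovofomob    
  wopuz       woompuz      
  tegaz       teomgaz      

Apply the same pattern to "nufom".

"nufom" ends in -m. The stems ending in -m (mokhuskum → somokhuskumob, vofom → sovofomob) add so- … -ob around the stem.
The other patterns: stems ending in -z insert -om- after the first vowel; stems ending in -t double the final consonant and add -oth.
So nufom → sonufomob.

sonufomob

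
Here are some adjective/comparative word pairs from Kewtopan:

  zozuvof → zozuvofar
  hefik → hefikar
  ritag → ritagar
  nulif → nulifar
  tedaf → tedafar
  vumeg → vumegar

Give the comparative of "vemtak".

Every pair shown (zozuvof → zozuvofar, hefik → hefikar, ritag → ritagar, …) follows the same rule: add -ar.
So vemtak → vemtakar.

vemtakar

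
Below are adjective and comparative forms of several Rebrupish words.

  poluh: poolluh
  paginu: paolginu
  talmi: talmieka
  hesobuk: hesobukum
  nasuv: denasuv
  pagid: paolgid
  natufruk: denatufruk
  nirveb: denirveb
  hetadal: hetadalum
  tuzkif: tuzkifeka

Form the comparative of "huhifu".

huhifuum

hesobuk and natufruk both end in -k yet inflect differently (hesobukum, denatufruk), so the final letter is not what conditions the rule; the first letter is.
"huhifu" begins with h-. The stems beginning with h- (hesobuk → hesobukum, hetadal → hetadalum) add -um.
So huhifu → huhifuum.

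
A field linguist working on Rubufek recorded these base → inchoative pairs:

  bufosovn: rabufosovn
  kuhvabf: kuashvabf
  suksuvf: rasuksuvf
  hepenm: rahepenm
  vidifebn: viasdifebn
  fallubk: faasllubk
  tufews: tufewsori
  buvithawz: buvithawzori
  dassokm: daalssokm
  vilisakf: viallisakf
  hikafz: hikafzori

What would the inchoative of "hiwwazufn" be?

hiwwazufnori

"hiwwazufn" has second-to-last letter 'f'. The one such stem in the data (hikafz → hikafzori) adds -ori, so the same rule applies.
So hiwwazufn → hiwwazufnori.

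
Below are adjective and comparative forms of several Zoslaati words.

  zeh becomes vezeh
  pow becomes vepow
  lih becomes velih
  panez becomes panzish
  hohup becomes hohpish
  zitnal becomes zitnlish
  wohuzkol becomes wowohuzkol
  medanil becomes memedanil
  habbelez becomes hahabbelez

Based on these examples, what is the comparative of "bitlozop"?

bibitlozop

zitnal and wohuzkol both end in -l yet inflect differently (zitnlish, wowohuzkol), so the final letter is not what conditions the rule; the number of vowels is.
"bitlozop" has 3 vowels. The stems with 3 vowels (wohuzkol → wowohuzkol, medanil → memedanil, habbelez → hahabbelez) repeat the first consonant+vowel as a prefix.
So bitlozop → bibitlozop.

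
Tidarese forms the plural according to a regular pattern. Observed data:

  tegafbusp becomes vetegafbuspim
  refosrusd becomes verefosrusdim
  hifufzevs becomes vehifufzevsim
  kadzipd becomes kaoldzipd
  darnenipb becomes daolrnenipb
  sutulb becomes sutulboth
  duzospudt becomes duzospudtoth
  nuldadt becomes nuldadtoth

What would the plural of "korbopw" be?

refosrusd and kadzipd both end in -d yet inflect differently (verefosrusdim, kaoldzipd), so the final letter is not what conditions the rule; the second-to-last letter is.
"korbopw" has second-to-last letter 'p'. The stems whose second-to-last letter is 'p' (kadzipd → kaoldzipd, darnenipb → daolrnenipb) insert -ol- after the first vowel.
The other patterns: stems whose second-to-last letter is 's' or 'v' add ve- … -im around the stem; stems whose second-to-last letter is 'd' or 'l' add -oth.
So korbopw → koolrbopw.

koolrbopw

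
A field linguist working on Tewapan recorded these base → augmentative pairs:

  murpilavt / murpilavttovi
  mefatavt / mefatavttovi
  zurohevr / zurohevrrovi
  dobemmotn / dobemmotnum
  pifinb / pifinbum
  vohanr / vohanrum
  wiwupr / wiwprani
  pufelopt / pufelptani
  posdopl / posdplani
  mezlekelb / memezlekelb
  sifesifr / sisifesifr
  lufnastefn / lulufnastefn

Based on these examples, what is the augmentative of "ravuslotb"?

ravuslotbum

zurohevr and vohanr both end in -r yet inflect differently (zurohevrrovi, vohanrum), so the final letter is not what conditions the rule; the second-to-last letter is.
"ravuslotb" has second-to-last letter 't'. The one such stem in the data (dobemmotn → dobemmotnum) adds -um, so the same rule applies.
The other patterns: stems whose second-to-last letter is 'v' double the final consonant and add -ovi; stems whose second-to-last letter is 'p' delete the last vowel and add -ani; stems whose second-to-last letter is 'f' or 'l' repeat the first consonant+vowel as a prefix.
So ravuslotb → ravuslotbum.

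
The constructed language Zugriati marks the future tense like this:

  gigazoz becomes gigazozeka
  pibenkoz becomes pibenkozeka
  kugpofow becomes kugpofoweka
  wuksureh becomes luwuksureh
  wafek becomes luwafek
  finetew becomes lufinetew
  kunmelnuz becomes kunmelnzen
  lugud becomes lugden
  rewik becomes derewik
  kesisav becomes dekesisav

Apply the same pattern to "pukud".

kugpofow and finetew both end in -w yet inflect differently (kugpofoweka, lufinetew), so the final letter is not what conditions the rule; the last vowel is.
"pukud" has last vowel 'u'. The stems whose last vowel is 'u' (kunmelnuz → kunmelnzen, lugud → lugden) delete the last vowel and add -en.
So pukud → pukden.

pukden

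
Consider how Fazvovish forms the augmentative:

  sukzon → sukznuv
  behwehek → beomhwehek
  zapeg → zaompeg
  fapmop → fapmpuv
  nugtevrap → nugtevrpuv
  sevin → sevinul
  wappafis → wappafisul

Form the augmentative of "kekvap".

kekvpuv

sevin and sukzon both end in -n yet inflect differently (sevinul, sukznuv), so the final letter is not what conditions the rule; the last vowel is.
"kekvap" has last vowel 'a'. The one such stem in the data (nugtevrap → nugtevrpuv) deletes the last vowel and adds -uv (as do sukzon, fapmop), so the same rule applies.
The other patterns: stems whose last vowel is 'i' add -ul; stems whose last vowel is 'e' insert -om- after the first vowel.
So kekvap → kekvpuv.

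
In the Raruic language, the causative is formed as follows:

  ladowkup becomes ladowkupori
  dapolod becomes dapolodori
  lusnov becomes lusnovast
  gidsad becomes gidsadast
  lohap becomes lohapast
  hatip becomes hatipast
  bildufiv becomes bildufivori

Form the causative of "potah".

"potah" has 2 vowels. The stems with 2 vowels (lohap → lohapast, lusnov → lusnovast, hatip → hatipast) add -ast.
So potah → potahast.

potahast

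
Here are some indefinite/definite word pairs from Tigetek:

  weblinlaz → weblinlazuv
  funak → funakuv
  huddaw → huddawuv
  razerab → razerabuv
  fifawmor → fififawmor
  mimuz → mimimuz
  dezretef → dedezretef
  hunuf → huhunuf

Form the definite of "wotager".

wowotager

weblinlaz and mimuz both end in -z yet inflect differently (weblinlazuv, mimimuz), so the final letter is not what conditions the rule; the last vowel is.
"wotager" has last vowel 'e'. The one such stem in the data (dezretef → dedezretef) repeats the first consonant+vowel as a prefix (as do fifawmor, mimuz), so the same rule applies.
The other pattern: stems whose last vowel is 'a' add -uv.
So wotager → wowotager.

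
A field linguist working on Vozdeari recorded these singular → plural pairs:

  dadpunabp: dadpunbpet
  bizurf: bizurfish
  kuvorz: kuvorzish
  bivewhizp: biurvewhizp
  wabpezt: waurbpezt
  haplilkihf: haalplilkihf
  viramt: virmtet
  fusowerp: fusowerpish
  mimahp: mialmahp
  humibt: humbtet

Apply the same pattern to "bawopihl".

baalwopihl

mimahp and bivewhizp both end in -p yet inflect differently (mialmahp, biurvewhizp), so the final letter is not what conditions the rule; the second-to-last letter is.
"bawopihl" has second-to-last letter 'h'. The stems whose second-to-last letter is 'h' (haplilkihf → haalplilkihf, mimahp → mialmahp) insert -al- after the first vowel.
The other patterns: stems whose second-to-last letter is 'z' insert -ur- after the first vowel; stems whose second-to-last letter is 'r' add -ish; stems whose second-to-last letter is 'b' or 'm' delete the last vowel and add -et.
So bawopihl → baalwopihl.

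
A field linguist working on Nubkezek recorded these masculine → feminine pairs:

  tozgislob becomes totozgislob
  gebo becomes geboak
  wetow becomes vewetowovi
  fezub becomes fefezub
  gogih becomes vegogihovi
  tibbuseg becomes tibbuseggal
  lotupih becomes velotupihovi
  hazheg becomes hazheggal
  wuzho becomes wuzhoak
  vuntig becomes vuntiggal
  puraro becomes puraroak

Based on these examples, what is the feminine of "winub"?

wiwinub

"winub" ends in -b. The stems ending in -b (fezub → fefezub, tozgislob → totozgislob) repeat the first consonant+vowel as a prefix.
So winub → wiwinub.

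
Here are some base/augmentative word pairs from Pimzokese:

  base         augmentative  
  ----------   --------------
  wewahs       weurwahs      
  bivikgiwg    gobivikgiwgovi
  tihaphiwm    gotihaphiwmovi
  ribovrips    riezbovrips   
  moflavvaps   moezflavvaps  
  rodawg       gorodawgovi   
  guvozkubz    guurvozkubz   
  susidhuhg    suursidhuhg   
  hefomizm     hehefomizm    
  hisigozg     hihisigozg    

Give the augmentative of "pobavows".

gopobavowsovi

"pobavows" has second-to-last letter 'w'. The stems whose second-to-last letter is 'w' (tihaphiwm → gotihaphiwmovi, rodawg → gorodawgovi, bivikgiwg → gobivikgiwgovi) add go- … -ovi around the stem.
The other patterns: stems whose second-to-last letter is 'z' repeat the first consonant+vowel as a prefix; stems whose second-to-last letter is 'p' insert -ez- after the first vowel; stems whose second-to-last letter is 'b' or 'h' insert -ur- after the first vowel.
So pobavows → gopobavowsovi.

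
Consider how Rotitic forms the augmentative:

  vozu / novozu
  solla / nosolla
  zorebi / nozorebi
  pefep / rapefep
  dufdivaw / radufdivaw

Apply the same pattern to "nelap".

ranelap

solla and dufdivaw both have last vowel 'a' yet inflect differently (nosolla, radufdivaw), so the last vowel is not what conditions the rule; whether the stem ends in a vowel or a consonant is.
"nelap" ends in a consonant. The stems ending in a consonant (pefep → rapefep, dufdivaw → radufdivaw) add the prefix ra-.
So nelap → ranelap.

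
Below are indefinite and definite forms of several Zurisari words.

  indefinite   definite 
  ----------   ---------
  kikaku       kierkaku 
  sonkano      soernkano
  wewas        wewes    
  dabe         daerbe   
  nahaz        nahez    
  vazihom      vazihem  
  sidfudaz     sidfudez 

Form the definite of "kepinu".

vazihom and sonkano both have last vowel 'o' yet inflect differently (vazihem, soernkano), so the last vowel is not what conditions the rule; whether the stem ends in a vowel or a consonant is.
"kepinu" ends in a vowel. The stems ending in a vowel (sonkano → soernkano, dabe → daerbe, kikaku → kierkaku) insert -er- after the first vowel.
So kepinu → keerpinu.

keerpinu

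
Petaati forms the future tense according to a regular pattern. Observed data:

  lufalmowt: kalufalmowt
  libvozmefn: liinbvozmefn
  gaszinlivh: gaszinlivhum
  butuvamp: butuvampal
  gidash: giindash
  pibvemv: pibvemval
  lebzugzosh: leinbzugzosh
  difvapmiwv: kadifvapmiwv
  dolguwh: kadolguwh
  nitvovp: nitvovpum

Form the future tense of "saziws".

"saziws" has second-to-last letter 'w'. The stems whose second-to-last letter is 'w' (lufalmowt → kalufalmowt, dolguwh → kadolguwh, difvapmiwv → kadifvapmiwv) add the prefix ka-.
The other patterns: stems whose second-to-last letter is 'v' add -um; stems whose second-to-last letter is 'm' add -al; stems whose second-to-last letter is 'f' or 's' insert -in- after the first vowel.
So saziws → kasaziws.

kasaziws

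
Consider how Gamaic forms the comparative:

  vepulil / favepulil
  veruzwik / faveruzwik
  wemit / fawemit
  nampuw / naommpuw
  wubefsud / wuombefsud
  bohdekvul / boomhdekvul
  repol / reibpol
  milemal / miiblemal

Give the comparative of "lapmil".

falapmil

vepulil and bohdekvul both end in -l yet inflect differently (favepulil, boomhdekvul), so the final letter is not what conditions the rule; the last vowel is.
"lapmil" has last vowel 'i'. The stems whose last vowel is 'i' (vepulil → favepulil, veruzwik → faveruzwik, wemit → fawemit) add the prefix fa-.
The other patterns: stems whose last vowel is 'u' insert -om- after the first vowel; stems whose last vowel is 'a' or 'o' insert -ib- after the first vowel.
So lapmil → falapmil.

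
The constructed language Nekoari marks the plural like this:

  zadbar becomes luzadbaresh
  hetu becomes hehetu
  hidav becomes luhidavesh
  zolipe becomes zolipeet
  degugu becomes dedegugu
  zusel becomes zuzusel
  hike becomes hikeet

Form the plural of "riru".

zusel and hike both have last vowel 'e' yet inflect differently (zuzusel, hikeet), so the last vowel is not what conditions the rule; the final letter is.
"riru" ends in -u. The stems ending in -u (hetu → hehetu, degugu → dedegugu) repeat the first consonant+vowel as a prefix.
The other patterns: stems ending in -e add -et; stems ending in -r or -v add lu- … -esh around the stem.
So riru → ririru.

ririru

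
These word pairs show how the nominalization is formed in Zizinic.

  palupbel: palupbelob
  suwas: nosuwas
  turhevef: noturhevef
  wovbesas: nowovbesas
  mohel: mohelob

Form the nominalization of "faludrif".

"faludrif" ends in -f. The one such stem in the data (turhevef → noturhevef) adds the prefix no-, so the same rule applies.
The other pattern: stems ending in -l add -ob.
So faludrif → nofaludrif.

nofaludrif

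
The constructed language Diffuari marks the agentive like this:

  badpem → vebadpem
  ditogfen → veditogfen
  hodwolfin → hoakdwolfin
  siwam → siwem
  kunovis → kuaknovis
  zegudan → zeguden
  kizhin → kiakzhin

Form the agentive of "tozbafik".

kizhin and zegudan both end in -n yet inflect differently (kiakzhin, zeguden), so the final letter is not what conditions the rule; the last vowel is.
"tozbafik" has last vowel 'i'. The stems whose last vowel is 'i' (kizhin → kiakzhin, kunovis → kuaknovis, hodwolfin → hoakdwolfin) insert -ak- after the first vowel.
The other patterns: stems whose last vowel is 'a' change the last vowel to 'e'; stems whose last vowel is 'e' add the prefix ve-.
So tozbafik → toakzbafik.

toakzbafik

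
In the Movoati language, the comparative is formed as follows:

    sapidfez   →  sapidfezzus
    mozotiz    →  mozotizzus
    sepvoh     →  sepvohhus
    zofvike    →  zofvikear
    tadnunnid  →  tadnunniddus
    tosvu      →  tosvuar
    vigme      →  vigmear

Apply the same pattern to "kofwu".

kofwuar

"kofwu" ends in a vowel. The stems ending in a vowel (zofvike → zofvikear, vigme → vigmear, tosvu → tosvuar) add -ar.
The other pattern: stems ending in a consonant double the final consonant and add -us.
So kofwu → kofwuar.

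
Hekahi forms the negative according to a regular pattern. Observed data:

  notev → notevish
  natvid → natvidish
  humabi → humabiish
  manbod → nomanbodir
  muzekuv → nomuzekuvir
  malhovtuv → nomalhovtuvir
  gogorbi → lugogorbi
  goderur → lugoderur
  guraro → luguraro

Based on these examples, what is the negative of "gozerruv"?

"gozerruv" begins with g-. The stems beginning with g- (gogorbi → lugogorbi, goderur → lugoderur, guraro → luguraro) add the prefix lu-.
The other patterns: stems beginning with h- or n- add -ish; stems beginning with m- add no- … -ir around the stem.
So gozerruv → lugozerruv.

lugozerruv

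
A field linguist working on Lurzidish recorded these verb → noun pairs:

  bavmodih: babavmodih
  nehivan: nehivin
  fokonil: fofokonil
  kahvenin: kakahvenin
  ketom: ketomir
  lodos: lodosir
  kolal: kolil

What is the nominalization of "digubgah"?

digubgih

fokonil and kolal both end in -l yet inflect differently (fofokonil, kolil), so the final letter is not what conditions the rule; the last vowel is.
"digubgah" has last vowel 'a'. The stems whose last vowel is 'a' (kolal → kolil, nehivan → nehivin) change the last vowel to 'i'.
The other patterns: stems whose last vowel is 'i' repeat the first consonant+vowel as a prefix; stems whose last vowel is 'o' add -ir.
So digubgah → digubgih.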